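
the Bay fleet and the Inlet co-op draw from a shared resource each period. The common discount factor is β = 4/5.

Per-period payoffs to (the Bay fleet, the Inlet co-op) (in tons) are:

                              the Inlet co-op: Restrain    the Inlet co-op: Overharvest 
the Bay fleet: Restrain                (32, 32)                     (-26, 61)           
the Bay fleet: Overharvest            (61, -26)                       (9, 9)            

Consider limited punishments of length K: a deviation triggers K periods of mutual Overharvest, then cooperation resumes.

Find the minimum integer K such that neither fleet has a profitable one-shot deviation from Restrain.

Need Σ_{k=1}^{K} β^k ≥ (61−32)/(32−9) = 1.2609 at β = 4/5.
At K = 1 the sum is 0.8000 < 1.2609; at K = 2 it is 1.4400 ≥ 1.2609.
So the minimum punishment length is K = 2.

2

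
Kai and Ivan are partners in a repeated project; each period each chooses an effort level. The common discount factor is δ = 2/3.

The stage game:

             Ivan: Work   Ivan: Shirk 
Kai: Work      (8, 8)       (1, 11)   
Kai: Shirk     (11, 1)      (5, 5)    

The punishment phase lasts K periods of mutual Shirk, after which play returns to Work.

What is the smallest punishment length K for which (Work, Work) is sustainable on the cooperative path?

2

No profitable deviation requires (8−5)(δ+…+δ^K) ≥ 11−8, i.e. δ+…+δ^K ≥ 1 ≈ 1.0000.
With δ = 2/3, the partial sums are K=1: 0.6667, K=2: 1.1111.
K = 2 is the first length at which the sum reaches 1.0000.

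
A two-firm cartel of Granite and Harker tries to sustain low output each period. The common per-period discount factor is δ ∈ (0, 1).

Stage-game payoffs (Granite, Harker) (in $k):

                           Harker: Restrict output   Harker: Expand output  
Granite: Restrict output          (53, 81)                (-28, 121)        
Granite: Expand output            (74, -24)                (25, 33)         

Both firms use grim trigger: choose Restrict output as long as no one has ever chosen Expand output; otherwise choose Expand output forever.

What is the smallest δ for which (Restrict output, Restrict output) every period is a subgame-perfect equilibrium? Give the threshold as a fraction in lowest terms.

5/11

Granite's threshold: (74−53)/(74−25) = 3/7.
Harker's threshold: (121−81)/(121−33) = 5/11.
3/7 < 5/11, so Harker binds and δ* = 5/11.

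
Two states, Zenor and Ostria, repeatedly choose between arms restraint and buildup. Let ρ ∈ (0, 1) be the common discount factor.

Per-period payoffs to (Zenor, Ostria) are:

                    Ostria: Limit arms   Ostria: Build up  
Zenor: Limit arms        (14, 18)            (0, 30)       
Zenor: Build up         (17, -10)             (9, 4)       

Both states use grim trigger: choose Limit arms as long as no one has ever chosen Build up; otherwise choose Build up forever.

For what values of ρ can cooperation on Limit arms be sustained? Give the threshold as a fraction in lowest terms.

6/13

Zenor's threshold: (17−14)/(17−9) = 3/8.
Ostria's threshold: (30−18)/(30−4) = 6/13.
3/8 < 6/13, so Ostria binds and ρ* = 6/13.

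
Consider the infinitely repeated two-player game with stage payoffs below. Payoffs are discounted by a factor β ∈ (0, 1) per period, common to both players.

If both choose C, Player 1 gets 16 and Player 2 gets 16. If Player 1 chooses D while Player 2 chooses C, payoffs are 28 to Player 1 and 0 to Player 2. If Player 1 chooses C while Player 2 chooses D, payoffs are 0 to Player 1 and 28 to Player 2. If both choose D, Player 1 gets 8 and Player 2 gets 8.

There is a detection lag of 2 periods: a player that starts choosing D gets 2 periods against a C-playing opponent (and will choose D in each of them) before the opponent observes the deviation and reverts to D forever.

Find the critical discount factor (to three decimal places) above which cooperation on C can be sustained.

The best deviation is to choose D for all 2 undetected periods, earning 28 each, then 8 forever once detected.
Deviation value: 28(1−β^2)/(1−β) + 8β^2/(1−β); cooperation value: 16/(1−β).
IC: 16 ≥ 28(1−β^2) + 8β^2 = 28 − 20β^2.
So β^2 ≥ 12/20 = 3/5, giving β ≥ (3/5)^(1/2) ≈ 0.775.

0.775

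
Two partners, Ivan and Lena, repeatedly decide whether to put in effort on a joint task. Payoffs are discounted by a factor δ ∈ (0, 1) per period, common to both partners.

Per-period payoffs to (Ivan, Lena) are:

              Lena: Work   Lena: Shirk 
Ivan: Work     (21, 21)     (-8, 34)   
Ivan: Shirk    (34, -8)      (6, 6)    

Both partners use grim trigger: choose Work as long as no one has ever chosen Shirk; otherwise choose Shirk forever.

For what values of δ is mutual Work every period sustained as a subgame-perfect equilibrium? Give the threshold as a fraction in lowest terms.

21/(1−δ) ≥ 34 + 6δ/(1−δ)
21 ≥ 34 − 28δ
δ ≥ 13/28.

13/28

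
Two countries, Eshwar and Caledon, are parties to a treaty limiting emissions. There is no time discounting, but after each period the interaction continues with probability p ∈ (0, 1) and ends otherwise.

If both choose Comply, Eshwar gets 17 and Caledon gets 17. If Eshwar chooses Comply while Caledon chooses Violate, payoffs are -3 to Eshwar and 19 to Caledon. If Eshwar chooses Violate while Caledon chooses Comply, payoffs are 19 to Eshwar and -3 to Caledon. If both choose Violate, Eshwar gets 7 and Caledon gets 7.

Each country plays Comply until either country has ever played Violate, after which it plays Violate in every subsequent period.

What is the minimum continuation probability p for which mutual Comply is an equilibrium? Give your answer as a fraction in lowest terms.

1/6

With no time discounting, the continuation probability p plays the role of the discount factor.
Grim-trigger IC: 17/(1−p) ≥ 19 + 7p/(1−p) ⇒ p ≥ (19−17)/(19−7) = 1/6.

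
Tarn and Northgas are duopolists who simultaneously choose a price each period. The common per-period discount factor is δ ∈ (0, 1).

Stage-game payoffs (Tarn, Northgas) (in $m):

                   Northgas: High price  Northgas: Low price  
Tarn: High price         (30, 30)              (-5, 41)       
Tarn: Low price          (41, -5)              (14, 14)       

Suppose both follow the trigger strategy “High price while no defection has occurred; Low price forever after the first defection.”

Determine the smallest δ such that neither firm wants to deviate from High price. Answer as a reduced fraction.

Cooperation forever yields 30 each period: 30/(1−δ).
Deviating yields 41 once, then 14 forever: 41 + 14δ/(1−δ).
No profitable deviation requires 30/(1−δ) ≥ 41 + 14δ/(1−δ).
Multiplying by (1−δ): 30 ≥ 41(1−δ) + 14δ = 41 − 27δ.
So 27δ ≥ 11, i.e. δ ≥ 11/27.

11/27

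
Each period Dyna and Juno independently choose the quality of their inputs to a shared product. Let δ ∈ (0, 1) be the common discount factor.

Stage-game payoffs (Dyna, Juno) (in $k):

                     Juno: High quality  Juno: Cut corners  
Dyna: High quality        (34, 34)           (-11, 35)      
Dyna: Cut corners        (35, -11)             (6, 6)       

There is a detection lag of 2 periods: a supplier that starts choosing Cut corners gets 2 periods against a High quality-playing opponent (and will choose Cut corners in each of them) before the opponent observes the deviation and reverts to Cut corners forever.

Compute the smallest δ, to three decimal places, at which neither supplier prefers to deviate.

0.186

A deviator earns 35 for 2 periods, then 6 forever; cooperating earns 34 forever. Multiplying the IC by (1−δ):
34 ≥ 35(1−δ^2) + 6δ^2, so 29·δ^2 ≥ 1 and δ^2 ≥ 1/29.
δ ≥ (1/29)^(1/2) ≈ 0.186.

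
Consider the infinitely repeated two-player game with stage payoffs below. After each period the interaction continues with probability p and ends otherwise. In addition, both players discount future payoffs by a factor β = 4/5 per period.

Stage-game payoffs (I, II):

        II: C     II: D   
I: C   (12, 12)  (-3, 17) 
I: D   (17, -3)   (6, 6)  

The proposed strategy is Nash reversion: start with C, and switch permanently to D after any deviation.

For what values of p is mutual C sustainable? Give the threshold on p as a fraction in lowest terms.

25/44

With continuation probability p and discount β, the effective per-period discount factor is βp.
Grim-trigger IC: βp ≥ (17−12)/(17−6) = 5/11.
So p ≥ (5/11)/(4/5) = 25/44.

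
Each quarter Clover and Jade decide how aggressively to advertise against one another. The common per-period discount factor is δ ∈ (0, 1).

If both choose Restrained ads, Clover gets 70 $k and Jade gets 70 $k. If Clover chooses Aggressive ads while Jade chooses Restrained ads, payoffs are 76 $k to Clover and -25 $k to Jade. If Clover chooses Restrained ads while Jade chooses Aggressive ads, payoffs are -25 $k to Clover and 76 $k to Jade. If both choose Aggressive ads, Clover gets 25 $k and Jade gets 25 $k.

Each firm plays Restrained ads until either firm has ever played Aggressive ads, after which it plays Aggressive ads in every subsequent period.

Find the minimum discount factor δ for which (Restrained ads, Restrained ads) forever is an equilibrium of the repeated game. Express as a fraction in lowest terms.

2/17

Under grim trigger the critical discount factor is (T−C)/(T−P) with T = 76, C = 70, P = 25.
δ* = (76−70)/(76−25) = 6/51 = 2/17.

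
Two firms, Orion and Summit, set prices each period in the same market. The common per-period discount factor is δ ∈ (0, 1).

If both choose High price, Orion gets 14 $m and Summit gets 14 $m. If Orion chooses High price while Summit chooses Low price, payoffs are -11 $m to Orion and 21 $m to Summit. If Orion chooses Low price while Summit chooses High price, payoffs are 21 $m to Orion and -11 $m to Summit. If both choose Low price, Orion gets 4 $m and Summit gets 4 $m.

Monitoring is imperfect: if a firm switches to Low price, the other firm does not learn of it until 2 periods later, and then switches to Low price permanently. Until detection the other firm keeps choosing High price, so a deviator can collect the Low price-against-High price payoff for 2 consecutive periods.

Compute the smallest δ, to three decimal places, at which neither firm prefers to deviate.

0.642

The best deviation is to choose Low price for all 2 undetected periods, earning 21 each, then 4 forever once detected.
Deviation value: 21(1−δ^2)/(1−δ) + 4δ^2/(1−δ); cooperation value: 14/(1−δ).
IC: 14 ≥ 21(1−δ^2) + 4δ^2 = 21 − 17δ^2.
So δ^2 ≥ 7/17, giving δ ≥ (7/17)^(1/2) ≈ 0.642.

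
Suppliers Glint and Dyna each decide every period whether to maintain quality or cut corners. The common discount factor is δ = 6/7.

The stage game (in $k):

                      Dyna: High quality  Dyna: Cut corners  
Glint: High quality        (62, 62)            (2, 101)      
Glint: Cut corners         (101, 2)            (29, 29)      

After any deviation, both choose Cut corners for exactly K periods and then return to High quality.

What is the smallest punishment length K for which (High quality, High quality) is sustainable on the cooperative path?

2

IC: δ(1−δ^K)/(1−δ) ≥ (101−62)/(62−29) = 13/11.
With δ = 6/7: need 1 − δ^K ≥ 13/11·(1−6/7)/(6/7), i.e. δ^K ≤ 0.8030.
Since (6/7)^1 = 0.8571 and (6/7)^2 = 0.7347, the smallest such K is 2.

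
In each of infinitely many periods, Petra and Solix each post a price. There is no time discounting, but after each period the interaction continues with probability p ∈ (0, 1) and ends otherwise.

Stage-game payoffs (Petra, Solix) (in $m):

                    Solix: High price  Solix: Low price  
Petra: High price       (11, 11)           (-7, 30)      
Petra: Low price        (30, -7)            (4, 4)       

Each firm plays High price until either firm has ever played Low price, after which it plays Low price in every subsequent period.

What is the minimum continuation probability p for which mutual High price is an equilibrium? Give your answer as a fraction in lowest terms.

19/26

Expected cooperation value is 11 + p·11 + p²·11 + … = 11/(1−p); deviation gives 30 + p·4/(1−p).
11 ≥ 30(1−p) + 4p ⇒ 26p ≥ 19 ⇒ p ≥ 19/26.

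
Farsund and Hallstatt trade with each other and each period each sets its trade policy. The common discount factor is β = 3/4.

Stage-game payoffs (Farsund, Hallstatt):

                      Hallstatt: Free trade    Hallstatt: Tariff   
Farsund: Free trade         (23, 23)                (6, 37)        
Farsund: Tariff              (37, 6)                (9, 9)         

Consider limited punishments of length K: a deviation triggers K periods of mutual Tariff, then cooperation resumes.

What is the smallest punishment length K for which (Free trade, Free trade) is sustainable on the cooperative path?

2

IC: β(1−β^K)/(1−β) ≥ (37−23)/(23−9) = 1.
With β = 3/4: need 1 − β^K ≥ 1·(1−3/4)/(3/4), i.e. β^K ≤ 0.6667.
Since (3/4)^1 = 0.7500 and (3/4)^2 = 0.5625, the smallest such K is 2.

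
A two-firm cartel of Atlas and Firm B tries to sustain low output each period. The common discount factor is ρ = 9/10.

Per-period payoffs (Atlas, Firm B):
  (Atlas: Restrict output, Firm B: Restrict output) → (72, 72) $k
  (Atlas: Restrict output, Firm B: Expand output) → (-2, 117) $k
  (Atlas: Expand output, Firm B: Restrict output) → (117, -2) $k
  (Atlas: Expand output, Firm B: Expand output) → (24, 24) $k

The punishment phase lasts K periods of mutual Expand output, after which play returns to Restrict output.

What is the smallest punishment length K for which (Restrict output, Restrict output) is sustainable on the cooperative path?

Need Σ_{k=1}^{K} ρ^k ≥ (117−72)/(72−24) = 0.9375 at ρ = 9/10.
At K = 1 the sum is 0.9000 < 0.9375; at K = 2 it is 1.7100 ≥ 0.9375.
So the minimum punishment length is K = 2.

2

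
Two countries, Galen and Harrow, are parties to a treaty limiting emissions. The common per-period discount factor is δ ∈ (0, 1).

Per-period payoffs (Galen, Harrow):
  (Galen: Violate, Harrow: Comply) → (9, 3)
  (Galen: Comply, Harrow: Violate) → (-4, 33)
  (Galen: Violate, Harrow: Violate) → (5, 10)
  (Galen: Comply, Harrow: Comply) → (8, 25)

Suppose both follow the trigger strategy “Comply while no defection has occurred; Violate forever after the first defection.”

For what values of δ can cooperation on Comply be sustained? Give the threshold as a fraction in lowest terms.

Galen: cooperation gives 8 each period; deviation gives 9 once then 5 forever.
  8/(1−δ) ≥ 9 + 5δ/(1−δ) ⇒ δ ≥ 1/4.
Harrow: cooperation gives 25 each period; deviation gives 33 once then 10 forever.
  δ ≥ 8/23.
Both must hold, so the binding constraint is Harrow's: δ ≥ 8/23.

8/23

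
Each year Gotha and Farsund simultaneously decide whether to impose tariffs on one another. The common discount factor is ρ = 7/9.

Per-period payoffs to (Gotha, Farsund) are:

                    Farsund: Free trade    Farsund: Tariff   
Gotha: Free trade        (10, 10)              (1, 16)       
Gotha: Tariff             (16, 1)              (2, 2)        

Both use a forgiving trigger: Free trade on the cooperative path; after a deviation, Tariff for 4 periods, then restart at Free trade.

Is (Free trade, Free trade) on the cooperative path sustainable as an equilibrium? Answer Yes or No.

Comparing payoff streams over the 5 periods until play realigns: cooperate → 10(1+ρ+…+ρ^4); deviate → 16 + 2(ρ+…+ρ^4).
Cooperation is sustained iff (10−2)(ρ+…+ρ^4) ≥ 16−10.
ρ+…+ρ^4 = 7/9·(1−(7/9)^4)/(1−7/9) = 2.2192, and (16−10)/(10−2) = 0.7500.
2.2192 ≥ 0.7500, so cooperation is sustainable.

Yes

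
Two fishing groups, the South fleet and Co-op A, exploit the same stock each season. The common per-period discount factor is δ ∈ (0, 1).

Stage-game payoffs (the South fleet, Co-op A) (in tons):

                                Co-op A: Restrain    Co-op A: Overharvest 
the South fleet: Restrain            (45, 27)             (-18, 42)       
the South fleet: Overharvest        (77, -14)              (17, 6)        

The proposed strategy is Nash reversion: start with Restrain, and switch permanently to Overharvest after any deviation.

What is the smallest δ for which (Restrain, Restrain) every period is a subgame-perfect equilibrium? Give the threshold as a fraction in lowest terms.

8/15

For the South fleet: deviation gain 77−45 = 32, per-period punishment loss 45−17 = 28. IC gives δ ≥ 32/60 = 8/15.
For Co-op A: gain 15, loss 21 per period, so δ ≥ 15/36 = 5/12.
The tighter constraint is the South fleet's, so cooperation needs δ ≥ 8/15.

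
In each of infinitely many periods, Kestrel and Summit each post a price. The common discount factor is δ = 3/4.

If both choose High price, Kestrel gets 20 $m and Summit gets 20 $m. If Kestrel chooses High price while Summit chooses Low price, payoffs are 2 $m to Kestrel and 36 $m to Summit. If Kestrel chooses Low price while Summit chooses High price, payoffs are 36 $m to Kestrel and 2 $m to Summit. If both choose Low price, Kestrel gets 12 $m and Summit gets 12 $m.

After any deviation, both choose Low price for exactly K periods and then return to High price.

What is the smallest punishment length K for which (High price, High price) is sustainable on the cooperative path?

4

Need Σ_{k=1}^{K} δ^k ≥ (36−20)/(20−12) = 2.0000 at δ = 3/4.
At K = 3 the sum is 1.7344 < 2.0000; at K = 4 it is 2.0508 ≥ 2.0000.
So the minimum punishment length is K = 4.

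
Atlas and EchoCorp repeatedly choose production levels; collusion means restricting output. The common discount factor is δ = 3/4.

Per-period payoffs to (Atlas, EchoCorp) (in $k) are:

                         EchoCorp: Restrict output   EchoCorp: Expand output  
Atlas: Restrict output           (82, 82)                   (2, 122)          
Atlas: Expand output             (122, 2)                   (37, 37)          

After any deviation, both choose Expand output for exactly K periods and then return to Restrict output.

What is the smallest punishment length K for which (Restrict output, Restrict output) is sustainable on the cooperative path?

IC: δ(1−δ^K)/(1−δ) ≥ (122−82)/(82−37) = 8/9.
With δ = 3/4: need 1 − δ^K ≥ 8/9·(1−3/4)/(3/4), i.e. δ^K ≤ 0.7037.
Since (3/4)^1 = 0.7500 and (3/4)^2 = 0.5625, the smallest such K is 2.

2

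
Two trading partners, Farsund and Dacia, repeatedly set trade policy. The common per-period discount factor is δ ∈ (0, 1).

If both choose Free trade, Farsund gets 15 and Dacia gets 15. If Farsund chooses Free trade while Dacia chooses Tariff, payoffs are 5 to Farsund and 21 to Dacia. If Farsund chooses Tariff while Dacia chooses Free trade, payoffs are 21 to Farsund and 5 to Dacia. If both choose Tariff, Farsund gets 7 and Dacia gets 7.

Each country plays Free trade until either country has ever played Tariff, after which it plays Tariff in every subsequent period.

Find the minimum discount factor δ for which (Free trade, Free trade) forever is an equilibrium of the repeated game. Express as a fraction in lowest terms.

Cooperation forever yields 15 each period: 15/(1−δ).
Deviating yields 21 once, then 7 forever: 21 + 7δ/(1−δ).
No profitable deviation requires 15/(1−δ) ≥ 21 + 7δ/(1−δ).
Multiplying by (1−δ): 15 ≥ 21(1−δ) + 7δ = 21 − 14δ.
So 14δ ≥ 6, i.e. δ ≥ 6/14 = 3/7.

3/7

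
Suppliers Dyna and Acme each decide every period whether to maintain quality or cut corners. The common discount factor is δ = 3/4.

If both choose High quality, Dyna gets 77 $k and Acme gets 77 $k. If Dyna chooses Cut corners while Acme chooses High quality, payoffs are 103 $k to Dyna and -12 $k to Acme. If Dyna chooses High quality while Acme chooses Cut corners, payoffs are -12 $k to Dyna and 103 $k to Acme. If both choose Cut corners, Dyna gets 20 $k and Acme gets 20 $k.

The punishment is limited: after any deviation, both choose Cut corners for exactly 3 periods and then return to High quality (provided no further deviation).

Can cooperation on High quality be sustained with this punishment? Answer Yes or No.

IC: δ+…+δ^3 ≥ (103−77)/(77−20) = 26/57.
At δ = 3/4: partial sum = 1.7344 ≥ 0.4561. Cooperation sustainable.

Yes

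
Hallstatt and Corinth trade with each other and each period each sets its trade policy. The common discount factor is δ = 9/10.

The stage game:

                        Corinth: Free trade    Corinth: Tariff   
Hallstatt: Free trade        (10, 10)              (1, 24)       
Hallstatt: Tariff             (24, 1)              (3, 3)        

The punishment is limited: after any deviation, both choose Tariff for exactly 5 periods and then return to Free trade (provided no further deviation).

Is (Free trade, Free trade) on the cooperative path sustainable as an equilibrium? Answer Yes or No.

Yes

IC: δ+…+δ^5 ≥ (24−10)/(10−3) = 2.
At δ = 9/10: partial sum = 3.6856 ≥ 2.0000. Cooperation sustainable.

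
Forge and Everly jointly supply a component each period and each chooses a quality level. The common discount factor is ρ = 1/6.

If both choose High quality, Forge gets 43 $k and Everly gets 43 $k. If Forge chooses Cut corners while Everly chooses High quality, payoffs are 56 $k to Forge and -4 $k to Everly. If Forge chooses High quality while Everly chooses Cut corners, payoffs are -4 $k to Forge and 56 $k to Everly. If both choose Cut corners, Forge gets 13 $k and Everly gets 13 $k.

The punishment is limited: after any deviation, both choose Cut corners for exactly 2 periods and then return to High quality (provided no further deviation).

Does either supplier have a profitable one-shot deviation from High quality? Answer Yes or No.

A one-shot deviation gives 56 now, then 13 for 2 periods, then back to 43.
Gain from deviating: (56−43) today; loss: (43−13) in each of the next 2 periods.
No-deviation condition: (43−13)(ρ+…+ρ^2) ≥ 56−43, i.e. ρ+…+ρ^2 ≥ 13/30.
At ρ = 1/6: ρ+…+ρ^2 = 0.1944 < 0.4333.
So cooperation is not sustainable.

Yes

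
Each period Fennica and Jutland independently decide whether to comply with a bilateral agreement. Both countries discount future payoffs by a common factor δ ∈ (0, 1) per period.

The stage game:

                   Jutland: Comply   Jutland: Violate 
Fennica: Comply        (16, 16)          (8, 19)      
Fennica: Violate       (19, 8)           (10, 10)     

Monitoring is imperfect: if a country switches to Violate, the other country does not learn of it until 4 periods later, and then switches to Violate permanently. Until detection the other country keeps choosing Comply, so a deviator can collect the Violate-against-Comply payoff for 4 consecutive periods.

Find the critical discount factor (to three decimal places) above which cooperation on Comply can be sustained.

Deviating for the 4 undetected periods gains 19−16 = 3 per period over cooperation, then loses 16−10 = 6 per period forever once punishment starts.
Gain: 3(1 + δ + … + δ^3); loss: 6·δ^4/(1−δ).
No profitable deviation ⇔ 3(1−δ^4) ≤ 6·δ^4, i.e. δ^4 ≥ 3/(3+6) = 1/3.
Hence δ ≥ (1/3)^(1/4) ≈ 0.760.

0.760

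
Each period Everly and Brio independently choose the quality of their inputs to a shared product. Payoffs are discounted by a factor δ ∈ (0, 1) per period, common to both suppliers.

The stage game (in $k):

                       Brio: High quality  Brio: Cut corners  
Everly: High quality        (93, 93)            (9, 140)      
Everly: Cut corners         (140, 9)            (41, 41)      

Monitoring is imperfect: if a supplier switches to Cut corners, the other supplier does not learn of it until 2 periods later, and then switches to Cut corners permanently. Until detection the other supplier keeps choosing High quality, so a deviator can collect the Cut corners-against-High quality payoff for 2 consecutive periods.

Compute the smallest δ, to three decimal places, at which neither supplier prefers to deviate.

0.689

A deviator earns 140 for 2 periods, then 41 forever; cooperating earns 93 forever. Multiplying the IC by (1−δ):
93 ≥ 140(1−δ^2) + 41δ^2, so 99·δ^2 ≥ 47 and δ^2 ≥ 47/99.
δ ≥ (47/99)^(1/2) ≈ 0.689.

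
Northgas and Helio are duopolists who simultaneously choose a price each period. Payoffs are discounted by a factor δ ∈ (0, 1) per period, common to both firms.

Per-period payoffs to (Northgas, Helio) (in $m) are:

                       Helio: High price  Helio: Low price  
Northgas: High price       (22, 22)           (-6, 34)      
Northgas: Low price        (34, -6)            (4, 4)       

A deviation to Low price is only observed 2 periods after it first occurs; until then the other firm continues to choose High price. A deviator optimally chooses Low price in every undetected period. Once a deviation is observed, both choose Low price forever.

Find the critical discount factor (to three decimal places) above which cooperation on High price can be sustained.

0.632

A deviator earns 34 for 2 periods, then 4 forever; cooperating earns 22 forever. Multiplying the IC by (1−δ):
22 ≥ 34(1−δ^2) + 4δ^2, so 30·δ^2 ≥ 12 and δ^2 ≥ 2/5.
δ ≥ (2/5)^(1/2) ≈ 0.632.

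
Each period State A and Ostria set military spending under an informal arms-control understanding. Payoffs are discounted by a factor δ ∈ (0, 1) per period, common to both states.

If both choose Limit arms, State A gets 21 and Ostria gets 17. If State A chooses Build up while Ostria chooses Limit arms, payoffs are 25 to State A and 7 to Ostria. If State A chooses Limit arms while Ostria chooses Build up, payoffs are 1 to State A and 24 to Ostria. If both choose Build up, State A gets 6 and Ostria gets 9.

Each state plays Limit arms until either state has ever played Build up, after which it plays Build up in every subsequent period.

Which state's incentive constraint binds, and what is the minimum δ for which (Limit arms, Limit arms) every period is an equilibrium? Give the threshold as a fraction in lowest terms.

State A's threshold: (25−21)/(25−6) = 4/19.
Ostria's threshold: (24−17)/(24−9) = 7/15.
4/19 < 7/15, so Ostria binds and δ* = 7/15.

Ostria; δ ≥ 7/15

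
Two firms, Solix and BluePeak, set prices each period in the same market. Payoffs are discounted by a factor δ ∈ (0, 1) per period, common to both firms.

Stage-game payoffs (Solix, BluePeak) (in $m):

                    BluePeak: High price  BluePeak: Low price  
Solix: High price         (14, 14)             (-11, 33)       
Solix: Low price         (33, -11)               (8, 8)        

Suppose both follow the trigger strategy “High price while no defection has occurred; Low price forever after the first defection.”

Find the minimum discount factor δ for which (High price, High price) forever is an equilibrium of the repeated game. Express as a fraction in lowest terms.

Cooperation forever yields 14 each period: 14/(1−δ).
Deviating yields 33 once, then 8 forever: 33 + 8δ/(1−δ).
No profitable deviation requires 14/(1−δ) ≥ 33 + 8δ/(1−δ).
Multiplying by (1−δ): 14 ≥ 33(1−δ) + 8δ = 33 − 25δ.
So 25δ ≥ 19, i.e. δ ≥ 19/25.

19/25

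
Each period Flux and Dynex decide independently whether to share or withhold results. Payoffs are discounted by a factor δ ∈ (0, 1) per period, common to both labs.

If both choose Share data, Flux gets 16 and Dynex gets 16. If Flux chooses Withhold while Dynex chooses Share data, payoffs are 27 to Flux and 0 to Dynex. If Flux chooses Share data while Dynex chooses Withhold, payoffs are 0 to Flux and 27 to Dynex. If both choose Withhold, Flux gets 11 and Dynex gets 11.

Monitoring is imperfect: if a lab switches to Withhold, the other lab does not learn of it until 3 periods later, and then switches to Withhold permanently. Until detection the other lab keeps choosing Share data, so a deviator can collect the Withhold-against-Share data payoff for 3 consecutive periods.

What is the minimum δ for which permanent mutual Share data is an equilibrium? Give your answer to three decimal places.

Deviating for the 3 undetected periods gains 27−16 = 11 per period over cooperation, then loses 16−11 = 5 per period forever once punishment starts.
Gain: 11(1 + δ + … + δ^2); loss: 5·δ^3/(1−δ).
No profitable deviation ⇔ 11(1−δ^3) ≤ 5·δ^3, i.e. δ^3 ≥ 11/(11+5) = 11/16.
Hence δ ≥ (11/16)^(1/3) ≈ 0.883.

0.883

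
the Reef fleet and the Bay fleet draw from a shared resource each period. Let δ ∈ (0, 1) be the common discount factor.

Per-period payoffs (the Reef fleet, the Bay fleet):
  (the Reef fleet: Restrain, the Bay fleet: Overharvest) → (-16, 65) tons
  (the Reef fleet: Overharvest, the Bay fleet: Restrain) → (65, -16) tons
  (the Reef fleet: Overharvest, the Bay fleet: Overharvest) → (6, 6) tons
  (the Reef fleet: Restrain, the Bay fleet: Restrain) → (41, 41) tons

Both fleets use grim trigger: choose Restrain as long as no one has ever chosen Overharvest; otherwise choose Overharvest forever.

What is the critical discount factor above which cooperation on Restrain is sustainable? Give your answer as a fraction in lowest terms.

One-period gain from deviating is 65 − 41 = 24. The loss is 41 − 6 = 35 in every subsequent period, with present value 35·δ/(1−δ).
Deviation is unprofitable when 35·δ/(1−δ) ≥ 24, i.e. δ/(1−δ) ≥ 24/35.
Equivalently δ ≥ 24/(24+35) = 24/59.

24/59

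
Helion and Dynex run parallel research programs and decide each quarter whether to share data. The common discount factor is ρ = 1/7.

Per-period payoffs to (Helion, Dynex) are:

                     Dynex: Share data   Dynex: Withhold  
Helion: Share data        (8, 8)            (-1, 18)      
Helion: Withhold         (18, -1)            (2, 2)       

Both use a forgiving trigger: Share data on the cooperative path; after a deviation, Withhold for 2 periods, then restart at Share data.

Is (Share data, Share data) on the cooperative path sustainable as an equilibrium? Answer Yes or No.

No

Comparing payoff streams over the 3 periods until play realigns: cooperate → 8(1+ρ+…+ρ^2); deviate → 18 + 2(ρ+…+ρ^2).
Cooperation is sustained iff (8−2)(ρ+…+ρ^2) ≥ 18−8.
ρ+…+ρ^2 = 1/7·(1−(1/7)^2)/(1−1/7) = 0.1633, and (18−8)/(8−2) = 1.6667.
0.1633 < 1.6667, so cooperation is not sustainable.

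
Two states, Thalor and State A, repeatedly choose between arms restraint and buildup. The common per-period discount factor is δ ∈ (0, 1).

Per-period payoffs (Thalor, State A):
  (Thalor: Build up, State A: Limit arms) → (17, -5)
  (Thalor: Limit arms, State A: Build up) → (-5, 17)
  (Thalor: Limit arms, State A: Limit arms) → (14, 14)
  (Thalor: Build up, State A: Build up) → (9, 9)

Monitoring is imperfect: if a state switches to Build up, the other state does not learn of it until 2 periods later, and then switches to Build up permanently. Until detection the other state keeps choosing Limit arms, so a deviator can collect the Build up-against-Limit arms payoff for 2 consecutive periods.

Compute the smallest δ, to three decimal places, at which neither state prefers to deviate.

The best deviation is to choose Build up for all 2 undetected periods, earning 17 each, then 9 forever once detected.
Deviation value: 17(1−δ^2)/(1−δ) + 9δ^2/(1−δ); cooperation value: 14/(1−δ).
IC: 14 ≥ 17(1−δ^2) + 9δ^2 = 17 − 8δ^2.
So δ^2 ≥ 3/8, giving δ ≥ (3/8)^(1/2) ≈ 0.612.

0.612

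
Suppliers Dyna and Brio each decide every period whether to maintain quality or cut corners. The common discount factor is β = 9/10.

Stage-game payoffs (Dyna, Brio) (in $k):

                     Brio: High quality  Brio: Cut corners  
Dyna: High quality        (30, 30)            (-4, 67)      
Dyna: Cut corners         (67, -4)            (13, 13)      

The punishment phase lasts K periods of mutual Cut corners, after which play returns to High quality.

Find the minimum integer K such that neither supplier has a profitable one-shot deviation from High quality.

IC: β(1−β^K)/(1−β) ≥ (67−30)/(30−13) = 37/17.
With β = 9/10: need 1 − β^K ≥ 37/17·(1−9/10)/(9/10), i.e. β^K ≤ 0.7582.
Since (9/10)^2 = 0.8100 and (9/10)^3 = 0.7290, the smallest such K is 3.

3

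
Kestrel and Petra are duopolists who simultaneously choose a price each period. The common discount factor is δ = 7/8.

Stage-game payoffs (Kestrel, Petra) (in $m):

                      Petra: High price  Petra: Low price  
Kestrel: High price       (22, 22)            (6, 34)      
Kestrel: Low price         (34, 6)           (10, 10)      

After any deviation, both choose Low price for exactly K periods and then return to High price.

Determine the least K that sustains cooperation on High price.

IC: δ(1−δ^K)/(1−δ) ≥ (34−22)/(22−10) = 1.
With δ = 7/8: need 1 − δ^K ≥ 1·(1−7/8)/(7/8), i.e. δ^K ≤ 0.8571.
Since (7/8)^1 = 0.8750 and (7/8)^2 = 0.7656, the smallest such K is 2.

2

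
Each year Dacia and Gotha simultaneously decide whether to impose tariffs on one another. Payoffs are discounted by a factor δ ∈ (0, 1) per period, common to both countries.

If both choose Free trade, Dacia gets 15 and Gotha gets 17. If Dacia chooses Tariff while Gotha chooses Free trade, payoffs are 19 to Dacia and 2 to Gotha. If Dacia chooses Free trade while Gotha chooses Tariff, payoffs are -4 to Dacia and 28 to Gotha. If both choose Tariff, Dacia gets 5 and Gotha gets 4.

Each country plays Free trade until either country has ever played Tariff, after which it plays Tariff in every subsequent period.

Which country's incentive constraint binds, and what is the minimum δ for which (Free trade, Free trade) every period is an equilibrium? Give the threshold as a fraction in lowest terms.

Gotha; δ ≥ 11/24

Dacia: cooperation gives 15 each period; deviation gives 19 once then 5 forever.
  15/(1−δ) ≥ 19 + 5δ/(1−δ) ⇒ δ ≥ 4/14 = 2/7.
Gotha: cooperation gives 17 each period; deviation gives 28 once then 4 forever.
  δ ≥ 11/24.
Both must hold, so the binding constraint is Gotha's: δ ≥ 11/24.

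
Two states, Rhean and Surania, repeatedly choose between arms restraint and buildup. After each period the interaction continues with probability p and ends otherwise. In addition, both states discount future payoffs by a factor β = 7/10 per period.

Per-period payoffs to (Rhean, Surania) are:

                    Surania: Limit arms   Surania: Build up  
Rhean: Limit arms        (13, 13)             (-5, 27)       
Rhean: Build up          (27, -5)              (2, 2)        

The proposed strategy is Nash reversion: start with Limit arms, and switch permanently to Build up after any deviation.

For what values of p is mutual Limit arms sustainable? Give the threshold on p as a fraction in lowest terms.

4/5

Expected continuation weight on next period's payoff is β·p = 7/10·p, which plays the role of the discount factor.
Cooperation requires 7/10·p ≥ (27−13)/(27−2) = 14/25, hence p ≥ 4/5.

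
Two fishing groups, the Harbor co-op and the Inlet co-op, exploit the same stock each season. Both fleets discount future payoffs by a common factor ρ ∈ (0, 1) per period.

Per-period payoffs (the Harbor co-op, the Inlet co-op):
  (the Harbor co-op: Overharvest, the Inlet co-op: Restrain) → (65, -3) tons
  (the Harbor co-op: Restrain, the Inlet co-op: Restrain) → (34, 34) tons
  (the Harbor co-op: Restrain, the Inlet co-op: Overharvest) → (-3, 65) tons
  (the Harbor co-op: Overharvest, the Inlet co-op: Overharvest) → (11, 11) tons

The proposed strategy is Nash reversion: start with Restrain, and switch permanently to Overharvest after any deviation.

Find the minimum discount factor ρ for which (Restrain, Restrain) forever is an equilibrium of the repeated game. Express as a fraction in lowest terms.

34/(1−ρ) ≥ 65 + 11ρ/(1−ρ)
34 ≥ 65 − 54ρ
ρ ≥ 31/54.

31/54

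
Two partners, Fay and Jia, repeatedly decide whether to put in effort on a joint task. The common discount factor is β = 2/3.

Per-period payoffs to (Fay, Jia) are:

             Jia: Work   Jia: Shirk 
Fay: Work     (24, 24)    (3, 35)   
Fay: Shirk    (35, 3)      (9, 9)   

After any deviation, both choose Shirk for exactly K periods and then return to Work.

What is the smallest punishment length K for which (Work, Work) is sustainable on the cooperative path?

2

IC: β(1−β^K)/(1−β) ≥ (35−24)/(24−9) = 11/15.
With β = 2/3: need 1 − β^K ≥ 11/15·(1−2/3)/(2/3), i.e. β^K ≤ 0.6333.
Since (2/3)^1 = 0.6667 and (2/3)^2 = 0.4444, the smallest such K is 2.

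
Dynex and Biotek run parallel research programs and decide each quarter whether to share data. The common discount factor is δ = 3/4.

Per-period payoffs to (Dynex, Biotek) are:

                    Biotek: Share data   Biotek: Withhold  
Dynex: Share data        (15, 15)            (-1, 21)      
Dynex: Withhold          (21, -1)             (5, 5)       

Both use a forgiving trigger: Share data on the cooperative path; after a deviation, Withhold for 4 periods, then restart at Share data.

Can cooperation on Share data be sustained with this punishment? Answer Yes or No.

Yes

Comparing payoff streams over the 5 periods until play realigns: cooperate → 15(1+δ+…+δ^4); deviate → 21 + 5(δ+…+δ^4).
Cooperation is sustained iff (15−5)(δ+…+δ^4) ≥ 21−15.
δ+…+δ^4 = 3/4·(1−(3/4)^4)/(1−3/4) = 2.0508, and (21−15)/(15−5) = 0.6000.
2.0508 ≥ 0.6000, so cooperation is sustainable.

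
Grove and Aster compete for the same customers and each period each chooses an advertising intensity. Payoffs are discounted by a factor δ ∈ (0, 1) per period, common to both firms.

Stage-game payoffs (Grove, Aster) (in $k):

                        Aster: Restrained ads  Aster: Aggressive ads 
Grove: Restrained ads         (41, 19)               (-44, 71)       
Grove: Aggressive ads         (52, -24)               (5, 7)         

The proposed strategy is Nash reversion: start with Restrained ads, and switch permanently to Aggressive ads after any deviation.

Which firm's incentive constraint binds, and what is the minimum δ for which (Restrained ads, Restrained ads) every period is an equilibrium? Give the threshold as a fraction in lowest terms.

Aster; δ ≥ 13/16

Grove's threshold: (52−41)/(52−5) = 11/47.
Aster's threshold: (71−19)/(71−7) = 13/16.
11/47 < 13/16, so Aster binds and δ* = 13/16.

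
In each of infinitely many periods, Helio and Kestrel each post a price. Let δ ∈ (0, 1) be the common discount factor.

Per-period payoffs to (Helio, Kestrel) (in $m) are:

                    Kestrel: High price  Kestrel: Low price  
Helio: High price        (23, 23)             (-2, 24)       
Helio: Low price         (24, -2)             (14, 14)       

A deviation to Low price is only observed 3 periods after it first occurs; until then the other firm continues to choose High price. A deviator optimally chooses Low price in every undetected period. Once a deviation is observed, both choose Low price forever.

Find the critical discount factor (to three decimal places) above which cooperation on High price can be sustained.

0.464

Deviating for the 3 undetected periods gains 24−23 = 1 per period over cooperation, then loses 23−14 = 9 per period forever once punishment starts.
Gain: 1(1 + δ + … + δ^2); loss: 9·δ^3/(1−δ).
No profitable deviation ⇔ 1(1−δ^3) ≤ 9·δ^3, i.e. δ^3 ≥ 1/(1+9) = 1/10.
Hence δ ≥ (1/10)^(1/3) ≈ 0.464.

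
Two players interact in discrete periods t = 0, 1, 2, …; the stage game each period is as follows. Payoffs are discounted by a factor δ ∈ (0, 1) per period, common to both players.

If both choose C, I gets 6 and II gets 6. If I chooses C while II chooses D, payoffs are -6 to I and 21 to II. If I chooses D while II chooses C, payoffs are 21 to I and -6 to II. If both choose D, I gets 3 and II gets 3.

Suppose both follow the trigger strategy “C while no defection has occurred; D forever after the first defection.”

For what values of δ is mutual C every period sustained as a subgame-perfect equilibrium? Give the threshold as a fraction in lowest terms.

5/6

One-period gain from deviating is 21 − 6 = 15. The loss is 6 − 3 = 3 in every subsequent period, with present value 3·δ/(1−δ).
Deviation is unprofitable when 3·δ/(1−δ) ≥ 15, i.e. δ/(1−δ) ≥ 5.
Equivalently δ ≥ 15/(15+3) = 5/6.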